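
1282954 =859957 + 422997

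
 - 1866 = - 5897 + 4031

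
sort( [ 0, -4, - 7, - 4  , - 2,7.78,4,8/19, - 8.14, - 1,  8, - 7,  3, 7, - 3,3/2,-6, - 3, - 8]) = [ - 8.14, - 8, - 7, - 7 ,  -  6,-4,-4, - 3,  -  3,-2,  -  1, 0, 8/19 , 3/2,  3,  4,7, 7.78,8 ] 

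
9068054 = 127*71402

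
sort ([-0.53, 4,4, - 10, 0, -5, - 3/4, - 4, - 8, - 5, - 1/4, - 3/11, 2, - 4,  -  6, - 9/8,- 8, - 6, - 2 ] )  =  [  -  10,-8, - 8,-6, - 6, - 5, - 5, - 4, - 4, - 2,  -  9/8, - 3/4, - 0.53, - 3/11, - 1/4,0, 2, 4,4]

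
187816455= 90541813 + 97274642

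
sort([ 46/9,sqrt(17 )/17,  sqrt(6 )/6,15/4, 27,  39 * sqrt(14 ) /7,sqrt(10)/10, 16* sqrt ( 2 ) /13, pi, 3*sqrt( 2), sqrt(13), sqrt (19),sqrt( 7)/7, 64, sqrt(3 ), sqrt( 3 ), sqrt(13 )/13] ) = [ sqrt( 17) /17,sqrt(13) /13, sqrt( 10) /10, sqrt(7) /7, sqrt( 6) /6, sqrt( 3),sqrt( 3), 16 * sqrt(2)/13, pi, sqrt(13) , 15/4, 3*sqrt(2),sqrt(19), 46/9, 39*sqrt( 14 )/7, 27,64] 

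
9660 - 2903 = 6757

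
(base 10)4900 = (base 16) 1324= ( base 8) 11444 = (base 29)5NS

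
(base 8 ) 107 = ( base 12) 5B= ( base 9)78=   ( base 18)3h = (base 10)71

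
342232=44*7778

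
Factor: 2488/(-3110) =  - 4/5 = - 2^2*5^ (-1) 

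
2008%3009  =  2008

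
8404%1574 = 534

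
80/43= 1 + 37/43 = 1.86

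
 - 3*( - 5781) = 17343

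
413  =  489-76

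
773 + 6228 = 7001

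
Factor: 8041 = 11^1*17^1*43^1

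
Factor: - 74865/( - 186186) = 2^( - 1 )*5^1 *11^(  -  1 )*13^(- 1)* 23^1 = 115/286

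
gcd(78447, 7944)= 993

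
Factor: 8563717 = 8563717^1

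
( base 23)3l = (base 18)50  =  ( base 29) 33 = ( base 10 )90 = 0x5a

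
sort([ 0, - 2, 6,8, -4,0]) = [ - 4,-2, 0, 0,6,8] 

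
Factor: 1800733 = 11^1 * 127^1 * 1289^1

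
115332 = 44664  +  70668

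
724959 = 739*981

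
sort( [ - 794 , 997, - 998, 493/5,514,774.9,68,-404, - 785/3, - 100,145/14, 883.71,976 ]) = [ - 998,-794, -404, - 785/3, - 100,145/14,68,493/5, 514,774.9,883.71,976, 997 ] 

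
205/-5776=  - 1 + 5571/5776 = -  0.04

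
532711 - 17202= 515509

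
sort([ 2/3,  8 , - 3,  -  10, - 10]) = [ - 10,-10,-3,2/3,8]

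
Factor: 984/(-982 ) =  - 2^2*3^1*41^1*491^( - 1) = - 492/491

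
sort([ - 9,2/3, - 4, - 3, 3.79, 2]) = [ - 9, - 4, - 3,2/3,2,3.79 ]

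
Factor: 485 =5^1*97^1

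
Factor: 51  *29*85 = 125715 = 3^1 * 5^1*17^2*29^1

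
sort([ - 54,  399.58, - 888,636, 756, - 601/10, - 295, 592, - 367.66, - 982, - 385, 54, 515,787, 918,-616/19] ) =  [ - 982, - 888, - 385,  -  367.66 , - 295, - 601/10,  -  54,-616/19,54,399.58,515, 592,636, 756, 787,918] 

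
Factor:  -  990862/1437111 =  - 2^1 * 3^(  -  2)*13^( - 1)*17^1*71^( -1 ) * 151^1 * 173^(-1 )*193^1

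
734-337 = 397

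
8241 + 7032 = 15273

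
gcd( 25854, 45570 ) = 186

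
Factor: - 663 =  - 3^1*13^1*17^1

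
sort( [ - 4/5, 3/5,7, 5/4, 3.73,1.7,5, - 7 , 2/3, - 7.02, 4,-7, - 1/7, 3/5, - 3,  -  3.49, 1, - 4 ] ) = [ - 7.02, - 7, - 7 , - 4 , - 3.49,  -  3,-4/5,-1/7, 3/5, 3/5,  2/3,1, 5/4 , 1.7, 3.73,4, 5, 7]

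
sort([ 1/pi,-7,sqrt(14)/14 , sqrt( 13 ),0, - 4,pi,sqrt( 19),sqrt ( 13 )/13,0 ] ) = [ - 7 , -4,0, 0,sqrt(14) /14,sqrt( 13)/13, 1/pi, pi, sqrt(13 ),sqrt( 19)] 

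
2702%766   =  404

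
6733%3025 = 683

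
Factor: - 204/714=-2^1*7^( - 1) = -  2/7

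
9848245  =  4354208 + 5494037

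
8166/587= 8166/587  =  13.91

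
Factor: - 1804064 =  - 2^5 * 56377^1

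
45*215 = 9675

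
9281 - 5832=3449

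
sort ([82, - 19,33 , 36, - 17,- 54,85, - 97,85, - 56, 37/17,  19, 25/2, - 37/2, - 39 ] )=[ - 97,  -  56 , - 54, - 39, - 19, - 37/2, - 17,37/17,25/2,19,33, 36,82,85, 85] 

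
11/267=11/267 = 0.04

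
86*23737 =2041382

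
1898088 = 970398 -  - 927690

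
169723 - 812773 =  - 643050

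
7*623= 4361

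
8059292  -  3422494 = 4636798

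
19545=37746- 18201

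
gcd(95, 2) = 1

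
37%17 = 3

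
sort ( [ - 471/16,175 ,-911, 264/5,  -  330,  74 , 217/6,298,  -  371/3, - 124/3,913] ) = [  -  911,-330, - 371/3, - 124/3, - 471/16,217/6,264/5 , 74 , 175,  298,913]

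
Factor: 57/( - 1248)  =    -  2^ ( - 5) *13^( - 1) * 19^1  =  - 19/416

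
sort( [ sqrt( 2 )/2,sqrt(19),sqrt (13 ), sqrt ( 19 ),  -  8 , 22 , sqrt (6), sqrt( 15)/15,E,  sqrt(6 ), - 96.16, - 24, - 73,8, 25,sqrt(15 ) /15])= [ - 96.16, -73, - 24 , - 8, sqrt( 15 )/15, sqrt( 15 )/15, sqrt(2)/2, sqrt( 6), sqrt (6),E,sqrt(13) , sqrt(19),sqrt( 19), 8, 22,25]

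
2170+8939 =11109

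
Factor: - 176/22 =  - 8  =  - 2^3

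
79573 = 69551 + 10022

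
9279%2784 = 927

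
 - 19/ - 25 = 19/25 =0.76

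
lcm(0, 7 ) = 0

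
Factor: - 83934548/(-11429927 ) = 2^2*53^(- 1 )*215659^ (-1 )*20983637^1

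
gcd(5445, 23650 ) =55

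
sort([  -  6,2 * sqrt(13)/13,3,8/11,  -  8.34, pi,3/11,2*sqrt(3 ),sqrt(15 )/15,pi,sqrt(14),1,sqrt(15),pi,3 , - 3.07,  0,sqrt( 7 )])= [ - 8.34, - 6, - 3.07,0  ,  sqrt(15 ) /15, 3/11,  2*sqrt(13)/13,8/11,1,sqrt( 7 ), 3,3,pi, pi,pi,2 * sqrt( 3 ),sqrt( 14), sqrt( 15) ] 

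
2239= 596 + 1643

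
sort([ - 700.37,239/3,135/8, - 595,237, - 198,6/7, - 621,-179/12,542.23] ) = [- 700.37,  -  621,  -  595, - 198,  -  179/12, 6/7,135/8 , 239/3, 237, 542.23 ] 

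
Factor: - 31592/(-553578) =44/771 = 2^2*3^( - 1 )*11^1*257^(-1)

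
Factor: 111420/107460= 3^( - 1)*199^( - 1)*619^1 = 619/597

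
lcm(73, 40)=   2920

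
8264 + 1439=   9703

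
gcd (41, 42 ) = 1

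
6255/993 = 6+99/331 = 6.30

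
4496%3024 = 1472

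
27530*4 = 110120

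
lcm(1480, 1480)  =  1480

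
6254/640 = 3127/320 = 9.77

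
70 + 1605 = 1675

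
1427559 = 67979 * 21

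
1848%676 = 496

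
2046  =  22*93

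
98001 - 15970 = 82031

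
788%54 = 32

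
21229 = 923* 23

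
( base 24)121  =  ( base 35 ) hu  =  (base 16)271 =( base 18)1gd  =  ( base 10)625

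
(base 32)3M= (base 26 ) 4e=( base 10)118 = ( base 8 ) 166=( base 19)64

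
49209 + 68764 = 117973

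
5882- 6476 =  - 594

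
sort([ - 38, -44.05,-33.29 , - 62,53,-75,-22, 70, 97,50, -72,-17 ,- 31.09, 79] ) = [ - 75, - 72,- 62, - 44.05, - 38, - 33.29 ,  -  31.09, - 22,- 17,50, 53, 70,79, 97 ]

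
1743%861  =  21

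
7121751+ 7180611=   14302362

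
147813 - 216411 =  - 68598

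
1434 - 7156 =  - 5722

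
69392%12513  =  6827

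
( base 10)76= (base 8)114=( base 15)51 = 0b1001100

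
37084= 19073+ 18011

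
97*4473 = 433881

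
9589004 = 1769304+7819700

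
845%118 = 19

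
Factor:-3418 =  - 2^1*1709^1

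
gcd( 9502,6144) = 2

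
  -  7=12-19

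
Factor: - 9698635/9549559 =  - 5^1 * 149^( - 1 ) * 64091^( - 1 )*1939727^1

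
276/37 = 276/37= 7.46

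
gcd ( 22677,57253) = 1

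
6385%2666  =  1053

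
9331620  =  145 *64356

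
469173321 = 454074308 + 15099013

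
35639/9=35639/9 =3959.89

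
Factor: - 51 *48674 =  - 2^1*3^1 * 17^1 * 24337^1 = - 2482374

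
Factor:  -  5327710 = -2^1*5^1*532771^1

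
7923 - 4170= 3753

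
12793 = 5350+7443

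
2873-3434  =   - 561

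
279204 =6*46534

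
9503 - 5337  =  4166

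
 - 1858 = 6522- 8380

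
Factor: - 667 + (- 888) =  - 5^1 *311^1 = - 1555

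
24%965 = 24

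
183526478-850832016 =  - 667305538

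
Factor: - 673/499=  - 499^( - 1)*673^1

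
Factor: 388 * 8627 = 2^2*97^1 * 8627^1 = 3347276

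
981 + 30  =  1011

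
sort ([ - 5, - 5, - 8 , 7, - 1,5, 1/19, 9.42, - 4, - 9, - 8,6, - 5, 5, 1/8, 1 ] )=[ - 9, - 8, - 8 , - 5, - 5,- 5, - 4, - 1, 1/19, 1/8, 1, 5,  5,  6, 7, 9.42 ]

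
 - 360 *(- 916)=329760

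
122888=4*30722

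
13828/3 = 4609 + 1/3  =  4609.33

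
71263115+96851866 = 168114981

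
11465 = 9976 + 1489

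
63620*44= 2799280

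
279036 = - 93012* (  -  3 ) 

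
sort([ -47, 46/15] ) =[ - 47,46/15 ] 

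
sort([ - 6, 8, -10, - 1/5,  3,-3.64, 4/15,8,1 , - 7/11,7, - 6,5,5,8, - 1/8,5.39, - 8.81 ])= [ - 10, - 8.81, - 6,- 6, - 3.64,- 7/11, - 1/5, - 1/8,4/15,1,3,5,5,5.39, 7,8,8,8]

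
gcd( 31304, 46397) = 559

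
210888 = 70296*3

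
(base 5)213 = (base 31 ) 1R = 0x3A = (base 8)72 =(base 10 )58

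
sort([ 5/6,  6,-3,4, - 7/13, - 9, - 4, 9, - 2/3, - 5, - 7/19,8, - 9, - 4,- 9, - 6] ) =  [  -  9, - 9 ,-9, - 6, - 5, - 4, - 4, - 3 ,-2/3,  -  7/13, - 7/19,  5/6, 4,6 , 8,9 ] 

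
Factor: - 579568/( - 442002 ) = 2^3*3^(-1 ) * 89^1* 181^ (- 1) = 712/543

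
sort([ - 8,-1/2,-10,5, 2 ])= [-10, - 8, - 1/2, 2, 5] 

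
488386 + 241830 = 730216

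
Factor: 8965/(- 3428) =- 2^ ( - 2)*5^1*11^1*163^1*857^( - 1) 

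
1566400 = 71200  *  22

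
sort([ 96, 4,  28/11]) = [28/11, 4, 96 ]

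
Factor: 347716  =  2^2*86929^1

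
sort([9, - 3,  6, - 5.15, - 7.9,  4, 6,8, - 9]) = [ -9, - 7.9, - 5.15, - 3,  4, 6,  6 , 8,9 ] 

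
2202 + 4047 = 6249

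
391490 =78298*5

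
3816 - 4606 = - 790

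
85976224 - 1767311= 84208913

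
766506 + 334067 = 1100573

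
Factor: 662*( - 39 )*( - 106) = 2^2*3^1*13^1*53^1*331^1 = 2736708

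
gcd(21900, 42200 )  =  100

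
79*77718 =6139722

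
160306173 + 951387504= 1111693677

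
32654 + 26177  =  58831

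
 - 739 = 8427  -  9166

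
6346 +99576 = 105922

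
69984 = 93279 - 23295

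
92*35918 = 3304456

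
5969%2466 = 1037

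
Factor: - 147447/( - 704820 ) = 2^( - 2 )*3^2*5^(-1 )*17^( - 1 )*43^1*127^1*691^( - 1) = 49149/234940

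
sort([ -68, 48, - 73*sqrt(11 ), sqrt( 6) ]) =[  -  73*sqrt( 11 ), - 68,sqrt (6), 48]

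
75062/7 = 10723 + 1/7 = 10723.14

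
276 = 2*138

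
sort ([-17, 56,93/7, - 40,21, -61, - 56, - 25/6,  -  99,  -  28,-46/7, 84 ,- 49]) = [-99, - 61,-56, - 49,-40,-28,-17,-46/7, - 25/6,93/7,21,56, 84 ]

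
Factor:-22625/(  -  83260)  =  25/92=2^( - 2)*5^2*23^ (  -  1)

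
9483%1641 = 1278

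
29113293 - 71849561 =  - 42736268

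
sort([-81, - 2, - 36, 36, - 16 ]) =[ - 81, - 36,-16, - 2, 36 ] 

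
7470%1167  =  468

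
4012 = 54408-50396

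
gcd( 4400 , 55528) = 88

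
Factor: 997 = 997^1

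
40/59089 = 40/59089 = 0.00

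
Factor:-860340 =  - 2^2*3^1*5^1*13^1*1103^1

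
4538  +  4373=8911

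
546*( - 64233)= -35071218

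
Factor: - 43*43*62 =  - 114638 = - 2^1*31^1*43^2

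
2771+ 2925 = 5696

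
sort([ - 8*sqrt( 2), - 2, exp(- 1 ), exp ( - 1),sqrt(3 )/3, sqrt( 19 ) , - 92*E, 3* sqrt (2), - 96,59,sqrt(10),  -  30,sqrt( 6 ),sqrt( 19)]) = [ - 92 * E, - 96,-30, - 8*sqrt (2), - 2, exp ( - 1),  exp ( -1 ),sqrt (3) /3,sqrt (6),sqrt ( 10),3*sqrt ( 2),sqrt( 19 ), sqrt( 19 ),  59 ]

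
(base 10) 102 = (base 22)4e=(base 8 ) 146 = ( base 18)5C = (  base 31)39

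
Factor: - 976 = -2^4 * 61^1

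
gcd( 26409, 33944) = 1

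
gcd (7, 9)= 1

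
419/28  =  419/28 = 14.96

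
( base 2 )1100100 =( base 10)100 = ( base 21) 4G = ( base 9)121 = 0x64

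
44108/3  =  14702 + 2/3 = 14702.67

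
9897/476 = 20 + 377/476=20.79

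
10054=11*914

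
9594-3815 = 5779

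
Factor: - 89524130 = -2^1*5^1*199^1*44987^1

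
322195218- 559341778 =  - 237146560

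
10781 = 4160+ 6621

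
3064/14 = 218+6/7 = 218.86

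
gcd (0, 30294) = 30294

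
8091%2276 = 1263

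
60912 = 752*81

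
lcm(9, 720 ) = 720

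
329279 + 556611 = 885890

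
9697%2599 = 1900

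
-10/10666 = -1 + 5328/5333 = - 0.00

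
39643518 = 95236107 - 55592589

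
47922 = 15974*3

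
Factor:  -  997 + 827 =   -  170= - 2^1*5^1*17^1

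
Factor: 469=7^1*67^1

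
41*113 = 4633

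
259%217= 42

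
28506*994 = 28334964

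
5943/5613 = 1981/1871 = 1.06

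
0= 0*8981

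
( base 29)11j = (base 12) 621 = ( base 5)12024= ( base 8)1571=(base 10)889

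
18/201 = 6/67=0.09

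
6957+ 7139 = 14096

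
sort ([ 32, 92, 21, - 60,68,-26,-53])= [ - 60 , - 53, - 26, 21, 32,68,92]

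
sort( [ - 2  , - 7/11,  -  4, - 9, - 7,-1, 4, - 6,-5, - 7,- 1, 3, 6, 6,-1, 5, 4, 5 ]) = [-9, - 7, - 7, - 6, - 5, - 4, - 2 , - 1, - 1, - 1,  -  7/11,3,  4, 4, 5,5,  6,6]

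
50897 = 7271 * 7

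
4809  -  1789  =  3020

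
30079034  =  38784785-8705751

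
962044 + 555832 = 1517876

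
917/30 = 30 + 17/30 = 30.57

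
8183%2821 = 2541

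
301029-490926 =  - 189897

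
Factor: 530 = 2^1 * 5^1*  53^1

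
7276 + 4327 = 11603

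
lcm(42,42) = 42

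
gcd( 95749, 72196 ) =1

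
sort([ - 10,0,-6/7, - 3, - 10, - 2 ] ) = [ - 10, - 10, - 3, - 2,  -  6/7,0 ]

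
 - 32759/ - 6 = 5459+5/6 = 5459.83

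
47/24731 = 47/24731 = 0.00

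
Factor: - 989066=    - 2^1*13^1*109^1*349^1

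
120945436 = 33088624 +87856812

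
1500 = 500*3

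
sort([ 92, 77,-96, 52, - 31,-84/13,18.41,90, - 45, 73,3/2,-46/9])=[- 96, - 45,  -  31, - 84/13, - 46/9,  3/2, 18.41, 52,73, 77, 90,  92] 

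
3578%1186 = 20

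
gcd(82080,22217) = 1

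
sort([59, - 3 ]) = [- 3,59 ] 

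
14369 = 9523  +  4846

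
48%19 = 10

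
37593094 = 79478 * 473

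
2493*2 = 4986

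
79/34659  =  79/34659 = 0.00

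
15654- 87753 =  - 72099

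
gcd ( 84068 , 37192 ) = 4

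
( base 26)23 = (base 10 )55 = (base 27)21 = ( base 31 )1O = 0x37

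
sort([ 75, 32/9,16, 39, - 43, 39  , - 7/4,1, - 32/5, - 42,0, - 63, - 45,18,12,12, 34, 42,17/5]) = [ - 63,-45, - 43,- 42, - 32/5, - 7/4,0 , 1,17/5, 32/9,12, 12 , 16, 18,34,39,39, 42,75]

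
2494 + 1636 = 4130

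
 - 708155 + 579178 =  - 128977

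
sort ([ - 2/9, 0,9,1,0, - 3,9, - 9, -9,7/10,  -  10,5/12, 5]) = [ - 10, - 9,-9,  -  3, -2/9,0,0,5/12,  7/10,1, 5, 9,9 ] 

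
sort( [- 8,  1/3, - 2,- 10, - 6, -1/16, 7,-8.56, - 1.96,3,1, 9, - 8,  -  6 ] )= [ - 10, - 8.56 , - 8, - 8,  -  6, - 6 , - 2, - 1.96,  -  1/16 , 1/3, 1, 3, 7, 9]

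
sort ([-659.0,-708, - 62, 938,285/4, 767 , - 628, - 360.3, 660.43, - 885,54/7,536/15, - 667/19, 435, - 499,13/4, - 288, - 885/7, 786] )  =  [ - 885, - 708,  -  659.0,- 628, - 499,-360.3,-288,-885/7,-62,  -  667/19,13/4,54/7,536/15, 285/4,435,660.43,767,786, 938 ]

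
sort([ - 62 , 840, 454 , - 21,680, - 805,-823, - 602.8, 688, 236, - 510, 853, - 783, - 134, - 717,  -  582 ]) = [ - 823, - 805, - 783,-717, - 602.8, - 582 , - 510, - 134, - 62, - 21,236, 454 , 680, 688, 840, 853 ]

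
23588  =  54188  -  30600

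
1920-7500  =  -5580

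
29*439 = 12731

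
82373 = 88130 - 5757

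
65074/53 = 1227+43/53 = 1227.81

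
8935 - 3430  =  5505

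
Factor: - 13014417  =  - 3^1*13^1 *29^1*37^1*311^1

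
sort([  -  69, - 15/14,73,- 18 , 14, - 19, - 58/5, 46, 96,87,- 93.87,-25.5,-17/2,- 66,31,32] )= [ - 93.87,  -  69, - 66,  -  25.5, - 19, - 18 ,-58/5, - 17/2, - 15/14,  14,31,32 , 46,73, 87,96 ]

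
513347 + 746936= 1260283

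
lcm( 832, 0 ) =0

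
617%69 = 65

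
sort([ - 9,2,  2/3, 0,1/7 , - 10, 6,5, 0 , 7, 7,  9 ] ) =[ - 10, - 9, 0, 0  ,  1/7,  2/3, 2, 5,  6, 7, 7, 9 ] 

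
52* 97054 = 5046808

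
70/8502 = 35/4251= 0.01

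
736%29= 11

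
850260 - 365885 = 484375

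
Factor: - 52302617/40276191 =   -  3^( - 1)*107^( - 1)*125471^( - 1 )*52302617^1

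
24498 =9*2722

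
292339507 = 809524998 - 517185491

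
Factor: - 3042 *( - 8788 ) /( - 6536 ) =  - 3341637/817 =-3^2*13^5*19^(- 1)*43^( - 1 )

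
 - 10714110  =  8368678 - 19082788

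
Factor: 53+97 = 2^1*3^1*5^2 = 150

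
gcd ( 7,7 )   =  7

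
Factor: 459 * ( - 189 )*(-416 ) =2^5 * 3^6*7^1*13^1*17^1=36088416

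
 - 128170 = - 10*12817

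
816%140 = 116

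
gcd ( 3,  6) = 3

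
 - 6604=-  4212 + -2392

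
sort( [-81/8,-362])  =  [ - 362, -81/8]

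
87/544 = 87/544 = 0.16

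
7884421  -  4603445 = 3280976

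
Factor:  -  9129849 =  - 3^1*3043283^1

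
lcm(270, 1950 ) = 17550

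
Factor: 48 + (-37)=11  =  11^1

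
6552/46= 142  +  10/23 = 142.43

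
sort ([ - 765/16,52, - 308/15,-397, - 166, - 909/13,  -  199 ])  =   [ - 397, - 199,-166, - 909/13, - 765/16, - 308/15,52]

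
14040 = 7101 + 6939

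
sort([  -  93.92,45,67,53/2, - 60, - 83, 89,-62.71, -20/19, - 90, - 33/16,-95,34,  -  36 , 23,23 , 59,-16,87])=[ - 95, - 93.92, - 90,-83, - 62.71, - 60,-36,-16,-33/16,-20/19,23,23,  53/2, 34,  45, 59,67, 87, 89]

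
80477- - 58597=139074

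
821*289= 237269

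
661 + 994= 1655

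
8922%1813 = 1670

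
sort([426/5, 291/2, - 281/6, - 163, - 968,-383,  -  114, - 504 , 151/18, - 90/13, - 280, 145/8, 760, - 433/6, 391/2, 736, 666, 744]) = [ - 968, - 504, - 383, - 280, - 163, - 114, - 433/6 , - 281/6 , - 90/13,151/18, 145/8,426/5,291/2, 391/2, 666,736,744,760]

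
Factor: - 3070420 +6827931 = 3757511^1 = 3757511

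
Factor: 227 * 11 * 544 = 2^5*11^1*17^1*227^1=1358368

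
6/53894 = 3/26947 =0.00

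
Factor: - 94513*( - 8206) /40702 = 387786839/20351 =11^1*47^( - 1 )*373^1 * 433^( - 1)*94513^1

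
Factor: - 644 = -2^2 * 7^1 * 23^1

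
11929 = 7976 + 3953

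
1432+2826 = 4258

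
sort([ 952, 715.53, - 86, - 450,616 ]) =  [ - 450, - 86,616 , 715.53, 952]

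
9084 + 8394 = 17478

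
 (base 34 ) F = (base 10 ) 15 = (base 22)f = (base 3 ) 120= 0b1111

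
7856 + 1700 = 9556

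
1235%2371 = 1235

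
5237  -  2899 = 2338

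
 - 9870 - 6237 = - 16107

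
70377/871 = 70377/871 = 80.80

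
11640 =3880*3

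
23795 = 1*23795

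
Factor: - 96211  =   - 96211^1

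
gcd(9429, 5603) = 1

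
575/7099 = 575/7099 = 0.08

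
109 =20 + 89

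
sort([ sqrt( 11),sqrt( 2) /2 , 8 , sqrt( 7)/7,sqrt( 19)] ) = [ sqrt( 7)/7,  sqrt(2)/2,sqrt(11 ), sqrt( 19) , 8]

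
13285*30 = 398550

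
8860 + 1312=10172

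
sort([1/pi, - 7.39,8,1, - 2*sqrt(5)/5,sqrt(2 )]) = [ - 7.39,-2 * sqrt( 5) /5, 1/pi,  1,sqrt(2 ), 8] 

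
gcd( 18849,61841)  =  1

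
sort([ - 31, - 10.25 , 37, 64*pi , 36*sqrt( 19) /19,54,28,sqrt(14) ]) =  [ - 31,-10.25, sqrt( 14 ),36*sqrt(19) /19,28, 37 , 54,  64*pi] 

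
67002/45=1488 + 14/15 = 1488.93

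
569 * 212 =120628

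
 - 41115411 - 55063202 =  - 96178613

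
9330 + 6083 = 15413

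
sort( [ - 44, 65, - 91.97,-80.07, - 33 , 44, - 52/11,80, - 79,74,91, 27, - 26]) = [ - 91.97, - 80.07, - 79, - 44, - 33,- 26 , - 52/11, 27, 44,65,74,80,91]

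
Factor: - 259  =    -  7^1 *37^1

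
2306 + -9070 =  - 6764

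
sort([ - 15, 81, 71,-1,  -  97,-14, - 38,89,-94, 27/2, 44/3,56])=[ - 97,  -  94, - 38 , - 15, - 14, - 1,27/2,44/3,  56,71, 81,  89 ] 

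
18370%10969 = 7401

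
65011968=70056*928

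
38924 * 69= 2685756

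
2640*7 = 18480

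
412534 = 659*626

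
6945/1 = 6945  =  6945.00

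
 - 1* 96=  - 96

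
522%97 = 37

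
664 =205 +459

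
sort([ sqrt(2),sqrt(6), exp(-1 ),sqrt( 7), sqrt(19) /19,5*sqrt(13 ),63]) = [ sqrt(19)/19,  exp( - 1) , sqrt(2 ) , sqrt( 6 ),  sqrt(7),5*sqrt(13),63]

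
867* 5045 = 4374015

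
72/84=6/7 = 0.86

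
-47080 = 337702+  - 384782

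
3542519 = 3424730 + 117789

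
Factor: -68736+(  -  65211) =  - 133947 = - 3^3*11^2*41^1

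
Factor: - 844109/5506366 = - 2^( - 1) * 7^1*151^( - 1)*18233^ ( - 1 ) *120587^1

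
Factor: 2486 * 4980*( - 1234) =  - 2^4*3^1*5^1*11^1*83^1*113^1*617^1 = -  15277265520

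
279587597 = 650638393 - 371050796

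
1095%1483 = 1095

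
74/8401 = 74/8401 =0.01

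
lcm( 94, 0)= 0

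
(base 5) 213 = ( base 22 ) 2E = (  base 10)58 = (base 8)72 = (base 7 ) 112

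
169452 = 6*28242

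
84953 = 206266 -121313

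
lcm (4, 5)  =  20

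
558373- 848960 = -290587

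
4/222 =2/111= 0.02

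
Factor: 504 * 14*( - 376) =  - 2^7*3^2*7^2*47^1 = -  2653056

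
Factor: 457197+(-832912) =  - 375715= - 5^1*163^1*461^1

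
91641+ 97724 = 189365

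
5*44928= 224640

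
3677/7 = 525 + 2/7 =525.29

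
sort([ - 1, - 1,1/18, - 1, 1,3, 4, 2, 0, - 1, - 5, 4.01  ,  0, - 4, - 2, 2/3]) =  [ - 5, - 4 , - 2, - 1, - 1, - 1, - 1, 0, 0, 1/18,2/3, 1, 2, 3, 4,4.01]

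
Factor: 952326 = 2^1*3^2*191^1*277^1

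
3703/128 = 3703/128 = 28.93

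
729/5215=729/5215= 0.14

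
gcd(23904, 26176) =32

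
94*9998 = 939812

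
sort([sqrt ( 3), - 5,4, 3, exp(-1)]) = [  -  5, exp( - 1 ), sqrt (3) , 3,  4]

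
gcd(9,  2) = 1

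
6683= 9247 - 2564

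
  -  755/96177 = -755/96177 = - 0.01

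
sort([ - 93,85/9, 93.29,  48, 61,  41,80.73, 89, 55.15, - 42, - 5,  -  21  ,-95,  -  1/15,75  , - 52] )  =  [-95, - 93,- 52,  -  42, - 21,  -  5, - 1/15 , 85/9,41, 48,55.15,61,75,80.73,89,93.29]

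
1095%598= 497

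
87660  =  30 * 2922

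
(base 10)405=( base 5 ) 3110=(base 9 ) 500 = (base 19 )126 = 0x195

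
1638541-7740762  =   - 6102221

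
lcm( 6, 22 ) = 66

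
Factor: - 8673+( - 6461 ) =- 2^1*7^1*23^1 *47^1 = - 15134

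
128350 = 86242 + 42108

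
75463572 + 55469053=130932625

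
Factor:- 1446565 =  - 5^1*19^1*15227^1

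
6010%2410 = 1190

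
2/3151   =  2/3151 = 0.00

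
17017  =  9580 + 7437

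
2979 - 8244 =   -  5265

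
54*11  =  594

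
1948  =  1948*1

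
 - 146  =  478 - 624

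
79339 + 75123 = 154462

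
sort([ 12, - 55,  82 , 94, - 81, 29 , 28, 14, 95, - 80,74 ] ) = [ - 81, - 80, - 55, 12 , 14,28,  29, 74,82, 94, 95]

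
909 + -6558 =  - 5649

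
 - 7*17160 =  - 120120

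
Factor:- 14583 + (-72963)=- 2^1*3^1 * 14591^1 = - 87546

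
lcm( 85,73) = 6205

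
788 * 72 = 56736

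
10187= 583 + 9604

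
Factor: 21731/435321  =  3^( - 3)*23^( - 1 )*31^1 = 31/621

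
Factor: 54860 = 2^2*5^1*13^1*211^1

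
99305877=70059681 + 29246196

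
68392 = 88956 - 20564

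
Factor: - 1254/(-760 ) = 2^( - 2)* 3^1*5^(-1 )*11^1 = 33/20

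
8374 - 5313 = 3061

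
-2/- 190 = 1/95 = 0.01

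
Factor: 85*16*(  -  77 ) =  - 2^4*5^1*7^1*11^1*17^1 = - 104720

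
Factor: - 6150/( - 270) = 205/9 = 3^( - 2)*5^1*41^1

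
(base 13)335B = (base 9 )10751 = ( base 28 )946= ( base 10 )7174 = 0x1C06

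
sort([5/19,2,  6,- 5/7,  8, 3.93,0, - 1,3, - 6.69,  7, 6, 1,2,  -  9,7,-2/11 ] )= [-9, - 6.69, - 1, - 5/7, - 2/11, 0  ,  5/19, 1, 2,2, 3,3.93,6,6,7, 7,8 ]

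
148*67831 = 10038988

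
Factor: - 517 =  - 11^1* 47^1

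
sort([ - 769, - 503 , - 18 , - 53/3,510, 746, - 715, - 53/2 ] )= [ - 769, - 715, - 503, - 53/2, - 18, - 53/3 , 510, 746 ] 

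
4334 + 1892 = 6226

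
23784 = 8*2973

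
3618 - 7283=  - 3665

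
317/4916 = 317/4916=0.06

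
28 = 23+5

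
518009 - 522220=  - 4211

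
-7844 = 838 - 8682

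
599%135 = 59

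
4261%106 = 21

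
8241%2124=1869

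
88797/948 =29599/316 = 93.67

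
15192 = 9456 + 5736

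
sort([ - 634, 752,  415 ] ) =[ - 634 , 415, 752 ] 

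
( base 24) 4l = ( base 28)45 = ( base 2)1110101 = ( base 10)117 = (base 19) 63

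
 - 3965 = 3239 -7204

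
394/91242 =197/45621=0.00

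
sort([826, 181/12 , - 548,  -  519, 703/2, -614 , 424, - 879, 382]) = [ - 879, - 614,- 548,- 519, 181/12, 703/2,382, 424, 826 ]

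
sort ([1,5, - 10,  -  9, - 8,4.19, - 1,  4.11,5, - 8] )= [ - 10, - 9 ,- 8, - 8, - 1,1, 4.11, 4.19,5,5 ]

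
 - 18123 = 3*( - 6041)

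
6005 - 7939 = - 1934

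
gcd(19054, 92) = 2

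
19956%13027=6929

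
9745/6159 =1 + 3586/6159 = 1.58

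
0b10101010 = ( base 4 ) 2222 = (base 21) 82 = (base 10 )170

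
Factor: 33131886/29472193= 2^1*3^1*163^( - 1)*180811^( - 1 )*5521981^1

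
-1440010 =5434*(  -  265 )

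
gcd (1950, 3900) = 1950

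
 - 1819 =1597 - 3416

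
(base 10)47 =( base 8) 57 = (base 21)25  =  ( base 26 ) 1L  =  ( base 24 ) 1n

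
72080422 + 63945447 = 136025869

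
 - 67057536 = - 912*73528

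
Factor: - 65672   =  -2^3*8209^1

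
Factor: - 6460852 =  - 2^2*29^1  *55697^1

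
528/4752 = 1/9  =  0.11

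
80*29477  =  2358160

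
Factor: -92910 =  - 2^1* 3^1* 5^1*19^1*163^1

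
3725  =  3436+289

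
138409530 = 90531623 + 47877907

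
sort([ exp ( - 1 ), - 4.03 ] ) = [ - 4.03 , exp( - 1)]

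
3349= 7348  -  3999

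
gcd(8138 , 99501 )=1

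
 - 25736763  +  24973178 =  - 763585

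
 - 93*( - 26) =2418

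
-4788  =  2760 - 7548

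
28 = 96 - 68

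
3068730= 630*4871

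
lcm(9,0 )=0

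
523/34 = 523/34 = 15.38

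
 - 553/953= - 1  +  400/953 = - 0.58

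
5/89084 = 5/89084 = 0.00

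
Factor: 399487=11^1*23^1*1579^1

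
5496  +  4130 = 9626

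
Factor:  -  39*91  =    -  3^1*7^1*13^2 = -3549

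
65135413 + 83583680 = 148719093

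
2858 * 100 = 285800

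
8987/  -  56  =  -8987/56= -160.48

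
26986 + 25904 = 52890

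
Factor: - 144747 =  - 3^4*1787^1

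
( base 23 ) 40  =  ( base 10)92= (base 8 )134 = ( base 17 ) 57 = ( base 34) 2O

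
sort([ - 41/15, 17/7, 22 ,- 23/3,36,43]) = [ - 23/3, - 41/15,17/7,22,  36,43]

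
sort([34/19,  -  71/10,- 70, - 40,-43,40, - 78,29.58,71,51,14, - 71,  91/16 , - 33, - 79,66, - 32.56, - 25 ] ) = [ - 79, - 78, - 71, - 70, - 43, - 40, - 33, - 32.56, - 25, - 71/10,34/19, 91/16, 14,29.58,40,51,66,71]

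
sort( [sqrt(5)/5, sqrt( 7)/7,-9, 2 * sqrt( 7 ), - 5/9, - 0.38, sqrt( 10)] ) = [-9, -5/9, - 0.38,  sqrt( 7 )/7, sqrt( 5 )/5,sqrt( 10 ), 2*sqrt( 7 ) ] 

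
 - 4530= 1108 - 5638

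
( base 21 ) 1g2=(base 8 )1413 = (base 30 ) pt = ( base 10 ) 779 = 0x30B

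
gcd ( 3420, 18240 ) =1140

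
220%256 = 220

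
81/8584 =81/8584  =  0.01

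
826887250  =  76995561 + 749891689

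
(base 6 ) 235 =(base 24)3n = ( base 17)5A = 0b1011111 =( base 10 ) 95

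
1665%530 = 75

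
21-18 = 3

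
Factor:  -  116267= - 233^1*499^1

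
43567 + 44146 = 87713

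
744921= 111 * 6711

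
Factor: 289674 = 2^1*3^2*7^1 * 11^2*19^1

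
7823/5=7823/5=1564.60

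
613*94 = 57622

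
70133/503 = 70133/503= 139.43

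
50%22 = 6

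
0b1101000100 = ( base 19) 260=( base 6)3512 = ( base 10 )836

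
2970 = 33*90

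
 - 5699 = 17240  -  22939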